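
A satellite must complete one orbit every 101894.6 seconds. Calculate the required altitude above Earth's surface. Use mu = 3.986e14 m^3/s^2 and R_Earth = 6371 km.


T = 101894.6 s
r = (mu*T^2/(4*pi^2))^(1/3) = (3.986e14 * 101894.6^2 / (4*pi^2))^(1/3)
r = 4.715126e+07 m = 47151.2595 km
alt = r - R_E = 47151.2595 - 6371 = 40780.2595 km

40780.2595 km


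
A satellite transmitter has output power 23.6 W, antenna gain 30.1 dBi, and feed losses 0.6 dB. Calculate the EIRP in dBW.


Pt = 23.6 W = 13.7291 dBW
EIRP = Pt_dBW + Gt - losses = 13.7291 + 30.1 - 0.6 = 43.2291 dBW

43.2291 dBW


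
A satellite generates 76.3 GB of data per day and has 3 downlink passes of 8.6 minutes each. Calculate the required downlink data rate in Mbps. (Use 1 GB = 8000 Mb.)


total contact time = 3 * 8.6 * 60 = 1548.0000 s
data = 76.3 GB = 610400.0000 Mb
rate = 610400.0000 / 1548.0000 = 394.3152 Mbps

394.3152 Mbps


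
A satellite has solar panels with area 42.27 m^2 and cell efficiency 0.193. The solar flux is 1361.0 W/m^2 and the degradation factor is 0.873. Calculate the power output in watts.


P = area * eta * S * degradation
P = 42.27 * 0.193 * 1361.0 * 0.873
P = 9693.0829 W

9693.0829 W


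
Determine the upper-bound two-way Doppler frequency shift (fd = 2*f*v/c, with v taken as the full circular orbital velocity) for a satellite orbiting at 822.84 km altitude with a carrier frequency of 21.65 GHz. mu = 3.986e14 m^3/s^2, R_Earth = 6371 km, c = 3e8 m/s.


r = 7.19384e+06 m
v = sqrt(mu/r) = 7443.6897 m/s (worst-case radial velocity)
f = 21.65 GHz = 2.165e+10 Hz
fd = 2*f*v/c = 2*2.165e+10*7443.6897/3.0e+08
fd = 1.0743725e+06 Hz

1.0744e+06 Hz


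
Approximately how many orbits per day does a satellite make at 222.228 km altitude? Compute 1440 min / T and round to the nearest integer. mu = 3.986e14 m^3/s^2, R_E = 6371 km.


r = 6.593228e+06 m
T = 2*pi*sqrt(r^3/mu) = 5327.9282 s = 88.7988 min
revs/day = 1440 / 88.7988 = 16.2164
Rounded: 16 revolutions per day

16 revolutions per day


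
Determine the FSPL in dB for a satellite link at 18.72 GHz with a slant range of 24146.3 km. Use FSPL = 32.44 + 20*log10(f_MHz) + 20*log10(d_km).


f = 18.72 GHz = 18720.0000 MHz
d = 24146.3 km
FSPL = 32.44 + 20*log10(18720.0000) + 20*log10(24146.3)
FSPL = 32.44 + 85.4461 + 87.6570
FSPL = 205.5431 dB

205.5431 dB


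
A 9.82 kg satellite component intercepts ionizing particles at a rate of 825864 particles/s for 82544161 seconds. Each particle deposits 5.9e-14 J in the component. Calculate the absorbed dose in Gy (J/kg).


Total energy deposited = rate * time * E_per
  = 825864 * 82544161 * 5.9e-14 = 4.0220 J
Dose = E_total / mass = 4.0220 / 9.82
Dose = 0.4095769 Gy

0.4096 Gy


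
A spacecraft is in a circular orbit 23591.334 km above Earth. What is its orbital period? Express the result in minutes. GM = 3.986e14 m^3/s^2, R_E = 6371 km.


r = 29962.3340 km = 2.9962334e+07 m
T = 2*pi*sqrt(r^3/mu) = 2*pi*sqrt(2.6898429e+22 / 3.986e14)
T = 51614.8515 s = 860.2475 min

860.2475 minutes


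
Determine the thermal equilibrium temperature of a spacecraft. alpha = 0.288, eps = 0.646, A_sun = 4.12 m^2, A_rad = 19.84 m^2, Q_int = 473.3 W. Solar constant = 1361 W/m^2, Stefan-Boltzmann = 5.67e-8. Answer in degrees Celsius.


Numerator = alpha*S*A_sun + Q_int = 0.288*1361*4.12 + 473.3 = 2088.2082 W
Denominator = eps*sigma*A_rad = 0.646*5.67e-8*19.84 = 7.2670349e-07 W/K^4
T^4 = 2.8735353e+09 K^4
T = 231.5283 K = -41.6217 C

-41.6217 degrees Celsius


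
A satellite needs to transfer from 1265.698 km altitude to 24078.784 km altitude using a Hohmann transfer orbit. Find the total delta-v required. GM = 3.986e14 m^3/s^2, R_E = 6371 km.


r1 = 7636.6980 km = 7.636698e+06 m
r2 = 30449.7840 km = 3.0449784e+07 m
dv1 = sqrt(mu/r1)*(sqrt(2*r2/(r1+r2)) - 1) = 1910.9754 m/s
dv2 = sqrt(mu/r2)*(1 - sqrt(2*r1/(r1+r2))) = 1326.8880 m/s
total dv = |dv1| + |dv2| = 1910.9754 + 1326.8880 = 3237.8634 m/s = 3.2379 km/s

3.2379 km/s


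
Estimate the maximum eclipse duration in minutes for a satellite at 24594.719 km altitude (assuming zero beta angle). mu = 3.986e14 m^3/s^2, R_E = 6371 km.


r = 30965.7190 km
T = 903.8195 min
Eclipse fraction = arcsin(R_E/r)/pi = arcsin(6371.0000/30965.7190)/pi
= arcsin(0.2057436)/pi = 0.06596131
Eclipse duration = 0.06596131 * 903.8195 = 59.6171 min

59.6171 minutes


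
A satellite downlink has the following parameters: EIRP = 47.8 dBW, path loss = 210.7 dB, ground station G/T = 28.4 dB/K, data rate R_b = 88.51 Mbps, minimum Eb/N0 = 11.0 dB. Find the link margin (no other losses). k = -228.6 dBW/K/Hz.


C/N0 = EIRP - FSPL + G/T - k = 47.8 - 210.7 + 28.4 - (-228.6)
C/N0 = 94.1000 dB-Hz
R_b = 88.51 Mbps = 8.851e+07 bps -> 10*log10(R_b) = 79.4699 dB-Hz
Eb/N0 = C/N0 - 10*log10(R_b) = 94.1000 - 79.4699 = 14.6301 dB
Margin = Eb/N0 - Eb/N0_req = 14.6301 - 11.0 = 3.6301 dB (link closes)

3.6301 dB


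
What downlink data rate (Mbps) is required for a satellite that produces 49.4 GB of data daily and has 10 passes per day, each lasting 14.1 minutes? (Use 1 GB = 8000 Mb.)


total contact time = 10 * 14.1 * 60 = 8460.0000 s
data = 49.4 GB = 395200.0000 Mb
rate = 395200.0000 / 8460.0000 = 46.7139 Mbps

46.7139 Mbps


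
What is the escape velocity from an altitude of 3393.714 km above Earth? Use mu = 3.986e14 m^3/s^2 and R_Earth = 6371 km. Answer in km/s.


r = 6371.0 + 3393.714 = 9764.7140 km = 9.764714e+06 m
v_esc = sqrt(2*mu/r) = sqrt(2*3.986e14 / 9.764714e+06)
v_esc = 9035.5352 m/s = 9.0355 km/s

9.0355 km/s


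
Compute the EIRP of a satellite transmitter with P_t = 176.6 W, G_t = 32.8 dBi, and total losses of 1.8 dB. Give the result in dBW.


Pt = 176.6 W = 22.4699 dBW
EIRP = Pt_dBW + Gt - losses = 22.4699 + 32.8 - 1.8 = 53.4699 dBW

53.4699 dBW


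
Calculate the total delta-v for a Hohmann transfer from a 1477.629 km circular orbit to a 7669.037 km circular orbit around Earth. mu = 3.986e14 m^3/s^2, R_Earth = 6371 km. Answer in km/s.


r1 = 7848.6290 km = 7.848629e+06 m
r2 = 14040.0370 km = 1.4040037e+07 m
dv1 = sqrt(mu/r1)*(sqrt(2*r2/(r1+r2)) - 1) = 945.2041 m/s
dv2 = sqrt(mu/r2)*(1 - sqrt(2*r1/(r1+r2))) = 816.0654 m/s
total dv = |dv1| + |dv2| = 945.2041 + 816.0654 = 1761.2695 m/s = 1.7613 km/s

1.7613 km/s


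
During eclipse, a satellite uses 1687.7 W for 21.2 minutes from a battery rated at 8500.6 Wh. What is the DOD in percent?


E_used = P * t / 60 = 1687.7 * 21.2 / 60 = 596.3207 Wh
DOD = E_used / E_total * 100 = 596.3207 / 8500.6 * 100
DOD = 7.0150 %

7.0150 %


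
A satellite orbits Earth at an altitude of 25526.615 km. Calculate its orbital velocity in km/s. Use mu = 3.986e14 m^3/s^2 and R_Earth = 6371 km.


r = R_E + alt = 6371.0 + 25526.615 = 31897.6150 km = 3.1897615e+07 m
v = sqrt(mu/r) = sqrt(3.986e14 / 3.1897615e+07) = 3535.0010 m/s = 3.5350 km/s

3.5350 km/s


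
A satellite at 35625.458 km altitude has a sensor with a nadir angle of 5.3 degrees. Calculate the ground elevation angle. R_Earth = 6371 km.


r = R_E + alt = 41996.4580 km
Law of sines in the satellite / Earth-center / ground-point triangle:
  sin(nadir)/R_E = sin(90 + el)/r  =>  cos(el) = (r/R_E)*sin(nadir)
cos(el) = (41996.4580 / 6371.0000) * sin(5.3 deg) = 0.6088899
el = arccos(0.6088899) = 52.4907 deg
(Earth-central angle = 90 - nadir - el = 32.2093 deg)

52.4907 degrees


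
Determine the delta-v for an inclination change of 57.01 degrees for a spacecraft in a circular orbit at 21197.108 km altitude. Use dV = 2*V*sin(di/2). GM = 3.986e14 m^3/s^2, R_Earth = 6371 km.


r = 27568.1080 km = 2.7568108e+07 m
V = sqrt(mu/r) = 3802.4645 m/s
di = 57.01 deg = 0.9950122 rad
dV = 2*V*sin(di/2) = 2*3802.4645*sin(0.4975061)
dV = 3629.3417 m/s = 3.6293 km/s

3.6293 km/s


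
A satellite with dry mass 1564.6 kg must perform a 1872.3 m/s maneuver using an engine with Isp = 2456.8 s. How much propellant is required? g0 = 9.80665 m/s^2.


ve = Isp * g0 = 2456.8 * 9.80665 = 24092.977720 m/s
mass ratio = exp(dv/ve) = exp(1872.3/24092.977720) = 1.08081074
m_prop = m_dry * (mr - 1) = 1564.6 * (1.08081074 - 1)
m_prop = 126.4365 kg

126.4365 kg


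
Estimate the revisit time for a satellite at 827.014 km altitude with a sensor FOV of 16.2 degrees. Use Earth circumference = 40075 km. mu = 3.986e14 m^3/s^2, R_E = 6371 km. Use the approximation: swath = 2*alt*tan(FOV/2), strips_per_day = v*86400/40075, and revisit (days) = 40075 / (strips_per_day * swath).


swath = 2*827.014*tan(0.1413717) = 235.4030 km
v = sqrt(mu/r) = 7441.5311 m/s = 7.4415 km/s
strips/day = v*86400/40075 = 7.4415*86400/40075 = 16.0436
coverage/day = strips * swath = 16.0436 * 235.4030 = 3776.7183 km
revisit = 40075 / 3776.7183 = 10.6111 days

10.6111 days


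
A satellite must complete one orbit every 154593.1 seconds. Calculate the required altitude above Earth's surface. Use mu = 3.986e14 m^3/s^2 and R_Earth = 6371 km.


T = 154593.1 s
r = (mu*T^2/(4*pi^2))^(1/3) = (3.986e14 * 154593.1^2 / (4*pi^2))^(1/3)
r = 6.2256675e+07 m = 62256.6751 km
alt = r - R_E = 62256.6751 - 6371 = 55885.6751 km

55885.6751 km


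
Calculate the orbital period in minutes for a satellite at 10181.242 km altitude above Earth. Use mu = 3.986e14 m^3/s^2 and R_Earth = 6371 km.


r = 16552.2420 km = 1.6552242e+07 m
T = 2*pi*sqrt(r^3/mu) = 2*pi*sqrt(4.5349289e+21 / 3.986e14)
T = 21193.1964 s = 353.2199 min

353.2199 minutes


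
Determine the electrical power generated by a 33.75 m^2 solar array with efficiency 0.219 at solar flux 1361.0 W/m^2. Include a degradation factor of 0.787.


P = area * eta * S * degradation
P = 33.75 * 0.219 * 1361.0 * 0.787
P = 7916.8196 W

7916.8196 W


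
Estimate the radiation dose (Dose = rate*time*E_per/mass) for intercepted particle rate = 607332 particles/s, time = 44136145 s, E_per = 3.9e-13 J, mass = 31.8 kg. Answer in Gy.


Total energy deposited = rate * time * E_per
  = 607332 * 44136145 * 3.9e-13 = 10.4541 J
Dose = E_total / mass = 10.4541 / 31.8
Dose = 0.3287442 Gy

0.3287 Gy


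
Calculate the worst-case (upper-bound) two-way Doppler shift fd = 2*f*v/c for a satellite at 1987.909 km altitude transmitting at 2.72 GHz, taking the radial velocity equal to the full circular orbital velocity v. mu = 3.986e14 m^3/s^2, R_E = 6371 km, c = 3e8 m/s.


r = 8.358909e+06 m
v = sqrt(mu/r) = 6905.4796 m/s (worst-case radial velocity)
f = 2.72 GHz = 2.72e+09 Hz
fd = 2*f*v/c = 2*2.72e+09*6905.4796/3.0e+08
fd = 125219.3640 Hz

125219.3640 Hz


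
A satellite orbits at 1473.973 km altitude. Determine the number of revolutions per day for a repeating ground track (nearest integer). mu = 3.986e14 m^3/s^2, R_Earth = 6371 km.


r = 7.844973e+06 m
T = 2*pi*sqrt(r^3/mu) = 6915.0990 s = 115.2516 min
revs/day = 1440 / 115.2516 = 12.4944
Rounded: 12 revolutions per day

12 revolutions per day


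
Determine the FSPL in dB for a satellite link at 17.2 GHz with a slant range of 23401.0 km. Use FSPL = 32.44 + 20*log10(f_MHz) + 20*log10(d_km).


f = 17.2 GHz = 17200.0000 MHz
d = 23401.0 km
FSPL = 32.44 + 20*log10(17200.0000) + 20*log10(23401.0)
FSPL = 32.44 + 84.7106 + 87.3847
FSPL = 204.5353 dB

204.5353 dB


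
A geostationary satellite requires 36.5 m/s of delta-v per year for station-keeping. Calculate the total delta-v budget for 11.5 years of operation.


dV = rate * years = 36.5 * 11.5
dV = 419.7500 m/s

419.7500 m/s


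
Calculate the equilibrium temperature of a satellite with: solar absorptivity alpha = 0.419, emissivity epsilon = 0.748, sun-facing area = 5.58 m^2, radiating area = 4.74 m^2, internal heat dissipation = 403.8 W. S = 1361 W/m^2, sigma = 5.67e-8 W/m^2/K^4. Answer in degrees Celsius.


Numerator = alpha*S*A_sun + Q_int = 0.419*1361*5.58 + 403.8 = 3585.8452 W
Denominator = eps*sigma*A_rad = 0.748*5.67e-8*4.74 = 2.0103098e-07 W/K^4
T^4 = 1.7837276e+10 K^4
T = 365.4535 K = 92.3035 C

92.3035 degrees Celsius


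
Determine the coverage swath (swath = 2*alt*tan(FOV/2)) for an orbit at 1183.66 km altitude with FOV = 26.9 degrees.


FOV = 26.9 deg = 0.4694936 rad
swath = 2 * alt * tan(FOV/2) = 2 * 1183.66 * tan(0.2347468)
swath = 2 * 1183.66 * 0.239156
swath = 566.1588 km

566.1588 km


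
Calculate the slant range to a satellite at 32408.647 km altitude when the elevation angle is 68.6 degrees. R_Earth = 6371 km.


h = 32408.647 km, el = 68.6 deg
d = -R_E*sin(el) + sqrt((R_E*sin(el))^2 + 2*R_E*h + h^2)
d = -6371.0000*sin(1.1973) + sqrt((6371.0000*0.9310558)^2 + 2*6371.0000*32408.647 + 32408.647^2)
d = 32778.1532 km

32778.1532 km


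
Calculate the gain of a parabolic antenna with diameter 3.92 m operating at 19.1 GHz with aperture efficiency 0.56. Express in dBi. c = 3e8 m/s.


lambda = c/f = 3e8 / 1.91e+10 = 0.01570681 m
G = eta*(pi*D/lambda)^2 = 0.56*(pi*3.92/0.01570681)^2
G = 344258.0715 (linear)
G = 10*log10(344258.0715) = 55.3688 dBi

55.3688 dBi


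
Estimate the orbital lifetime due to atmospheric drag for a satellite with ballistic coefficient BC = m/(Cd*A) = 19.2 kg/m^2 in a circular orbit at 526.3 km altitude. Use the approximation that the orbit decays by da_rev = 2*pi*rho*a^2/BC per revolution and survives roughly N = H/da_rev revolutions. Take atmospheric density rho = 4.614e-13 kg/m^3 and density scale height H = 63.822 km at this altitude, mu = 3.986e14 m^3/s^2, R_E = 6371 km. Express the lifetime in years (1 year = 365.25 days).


a = R_E + alt = 6897.3000 km = 6.8973e+06 m
da_rev = 2*pi*rho*a^2/BC = 2*pi*4.614e-13*(6.8973e+06)^2/19.2 = 7.183142 m per revolution
N = H/da_rev = 63822.0000 m / 7.183142 m = 8884.9696 revolutions
P = 2*pi*sqrt(a^3/mu) = 5700.7224 s
lifetime = N*P = 8884.9696 * 5700.7224 = 5.0650746e+07 s = 586.2355 days
years = 586.2355 / 365.25 = 1.6050 years

1.6050 years


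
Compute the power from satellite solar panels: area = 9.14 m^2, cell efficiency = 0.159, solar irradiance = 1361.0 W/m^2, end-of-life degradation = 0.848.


P = area * eta * S * degradation
P = 9.14 * 0.159 * 1361.0 * 0.848
P = 1677.2481 W

1677.2481 W


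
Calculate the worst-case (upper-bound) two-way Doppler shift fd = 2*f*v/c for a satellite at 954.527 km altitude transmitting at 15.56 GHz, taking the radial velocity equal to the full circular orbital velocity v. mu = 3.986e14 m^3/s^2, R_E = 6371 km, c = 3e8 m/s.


r = 7.325527e+06 m
v = sqrt(mu/r) = 7376.4807 m/s (worst-case radial velocity)
f = 15.56 GHz = 1.556e+10 Hz
fd = 2*f*v/c = 2*1.556e+10*7376.4807/3.0e+08
fd = 765186.9313 Hz

765186.9313 Hz


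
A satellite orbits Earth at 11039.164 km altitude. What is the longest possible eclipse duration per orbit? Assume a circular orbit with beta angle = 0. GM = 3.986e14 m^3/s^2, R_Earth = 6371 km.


r = 17410.1640 km
T = 381.0345 min
Eclipse fraction = arcsin(R_E/r)/pi = arcsin(6371.0000/17410.1640)/pi
= arcsin(0.3659357)/pi = 0.119251
Eclipse duration = 0.119251 * 381.0345 = 45.4387 min

45.4387 minutes


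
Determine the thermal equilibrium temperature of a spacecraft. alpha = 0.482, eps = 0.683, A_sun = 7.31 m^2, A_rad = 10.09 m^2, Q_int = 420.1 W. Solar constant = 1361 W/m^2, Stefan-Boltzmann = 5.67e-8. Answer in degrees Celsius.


Numerator = alpha*S*A_sun + Q_int = 0.482*1361*7.31 + 420.1 = 5215.4746 W
Denominator = eps*sigma*A_rad = 0.683*5.67e-8*10.09 = 3.9074635e-07 W/K^4
T^4 = 1.3347469e+10 K^4
T = 339.8989 K = 66.7489 C

66.7489 degrees Celsius


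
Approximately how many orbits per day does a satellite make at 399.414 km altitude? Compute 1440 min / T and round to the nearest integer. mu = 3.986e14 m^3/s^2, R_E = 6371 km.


r = 6.770414e+06 m
T = 2*pi*sqrt(r^3/mu) = 5544.1384 s = 92.4023 min
revs/day = 1440 / 92.4023 = 15.5840
Rounded: 16 revolutions per day

16 revolutions per day


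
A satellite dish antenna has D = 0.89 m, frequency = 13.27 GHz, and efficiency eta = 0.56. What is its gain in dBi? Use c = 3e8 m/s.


lambda = c/f = 3e8 / 1.327e+10 = 0.02260739 m
G = eta*(pi*D/lambda)^2 = 0.56*(pi*0.89/0.02260739)^2
G = 8565.7841 (linear)
G = 10*log10(8565.7841) = 39.3277 dBi

39.3277 dBi


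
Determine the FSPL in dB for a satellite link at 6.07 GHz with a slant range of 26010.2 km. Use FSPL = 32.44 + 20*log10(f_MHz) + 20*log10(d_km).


f = 6.07 GHz = 6070.0000 MHz
d = 26010.2 km
FSPL = 32.44 + 20*log10(6070.0000) + 20*log10(26010.2)
FSPL = 32.44 + 75.6638 + 88.3029
FSPL = 196.4066 dB

196.4066 dB


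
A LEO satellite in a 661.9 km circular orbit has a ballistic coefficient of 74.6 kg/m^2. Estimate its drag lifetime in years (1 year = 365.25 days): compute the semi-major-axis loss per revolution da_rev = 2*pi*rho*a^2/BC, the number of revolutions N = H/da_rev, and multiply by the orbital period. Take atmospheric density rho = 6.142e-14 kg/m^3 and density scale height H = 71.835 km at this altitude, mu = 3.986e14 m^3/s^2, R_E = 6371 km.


a = R_E + alt = 7032.9000 km = 7.0329e+06 m
da_rev = 2*pi*rho*a^2/BC = 2*pi*6.142e-14*(7.0329e+06)^2/74.6 = 0.255870217 m per revolution
N = H/da_rev = 71835.0000 m / 0.255870217 m = 280747.7980 revolutions
P = 2*pi*sqrt(a^3/mu) = 5869.6592 s
lifetime = N*P = 280747.7980 * 5869.6592 = 1.6478939e+09 s = 19072.8459 days
years = 19072.8459 / 365.25 = 52.2186 years

52.2186 years


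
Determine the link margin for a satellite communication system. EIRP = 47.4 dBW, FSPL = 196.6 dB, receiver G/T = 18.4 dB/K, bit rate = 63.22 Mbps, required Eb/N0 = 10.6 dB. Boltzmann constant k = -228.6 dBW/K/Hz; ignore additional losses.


C/N0 = EIRP - FSPL + G/T - k = 47.4 - 196.6 + 18.4 - (-228.6)
C/N0 = 97.8000 dB-Hz
R_b = 63.22 Mbps = 6.322e+07 bps -> 10*log10(R_b) = 78.0085 dB-Hz
Eb/N0 = C/N0 - 10*log10(R_b) = 97.8000 - 78.0085 = 19.7915 dB
Margin = Eb/N0 - Eb/N0_req = 19.7915 - 10.6 = 9.1915 dB (link closes)

9.1915 dB


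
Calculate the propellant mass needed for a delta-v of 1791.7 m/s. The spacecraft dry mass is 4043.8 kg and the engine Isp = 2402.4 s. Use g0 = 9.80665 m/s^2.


ve = Isp * g0 = 2402.4 * 9.80665 = 23559.495960 m/s
mass ratio = exp(dv/ve) = exp(1791.7/23559.495960) = 1.07901654
m_prop = m_dry * (mr - 1) = 4043.8 * (1.07901654 - 1)
m_prop = 319.5271 kg

319.5271 kg


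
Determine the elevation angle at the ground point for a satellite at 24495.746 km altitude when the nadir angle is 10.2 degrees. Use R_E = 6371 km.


r = R_E + alt = 30866.7460 km
Law of sines in the satellite / Earth-center / ground-point triangle:
  sin(nadir)/R_E = sin(90 + el)/r  =>  cos(el) = (r/R_E)*sin(nadir)
cos(el) = (30866.7460 / 6371.0000) * sin(10.2 deg) = 0.8579547
el = arccos(0.8579547) = 30.9123 deg
(Earth-central angle = 90 - nadir - el = 48.8877 deg)

30.9123 degrees


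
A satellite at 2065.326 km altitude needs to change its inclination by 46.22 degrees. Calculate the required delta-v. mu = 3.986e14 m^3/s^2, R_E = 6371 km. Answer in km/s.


r = 8436.3260 km = 8.436326e+06 m
V = sqrt(mu/r) = 6873.7221 m/s
di = 46.22 deg = 0.8066912 rad
dV = 2*V*sin(di/2) = 2*6873.7221*sin(0.4033456)
dV = 5395.8395 m/s = 5.3958 km/s

5.3958 km/s


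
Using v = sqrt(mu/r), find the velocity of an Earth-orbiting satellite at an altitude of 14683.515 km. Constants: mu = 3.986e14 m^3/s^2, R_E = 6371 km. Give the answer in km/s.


r = R_E + alt = 6371.0 + 14683.515 = 21054.5150 km = 2.1054515e+07 m
v = sqrt(mu/r) = sqrt(3.986e14 / 2.1054515e+07) = 4351.0696 m/s = 4.3511 km/s

4.3511 km/s


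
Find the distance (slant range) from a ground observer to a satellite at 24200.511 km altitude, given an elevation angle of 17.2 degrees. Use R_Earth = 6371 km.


h = 24200.511 km, el = 17.2 deg
d = -R_E*sin(el) + sqrt((R_E*sin(el))^2 + 2*R_E*h + h^2)
d = -6371.0000*sin(0.3001966) + sqrt((6371.0000*0.2957081)^2 + 2*6371.0000*24200.511 + 24200.511^2)
d = 28075.6324 km

28075.6324 km


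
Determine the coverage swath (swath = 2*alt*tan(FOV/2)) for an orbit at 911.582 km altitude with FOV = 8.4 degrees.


FOV = 8.4 deg = 0.1466077 rad
swath = 2 * alt * tan(FOV/2) = 2 * 911.582 * tan(0.07330383)
swath = 2 * 911.582 * 0.07343541
swath = 133.8848 km

133.8848 km


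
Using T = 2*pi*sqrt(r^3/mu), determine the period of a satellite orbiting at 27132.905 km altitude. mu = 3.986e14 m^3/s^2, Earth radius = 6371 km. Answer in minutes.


r = 33503.9050 km = 3.3503905e+07 m
T = 2*pi*sqrt(r^3/mu) = 2*pi*sqrt(3.7608524e+22 / 3.986e14)
T = 61031.5450 s = 1017.1924 min

1017.1924 minutes


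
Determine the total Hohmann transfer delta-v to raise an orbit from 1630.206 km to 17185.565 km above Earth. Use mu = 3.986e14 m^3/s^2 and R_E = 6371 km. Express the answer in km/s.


r1 = 8001.2060 km = 8.001206e+06 m
r2 = 23556.5650 km = 2.3556565e+07 m
dv1 = sqrt(mu/r1)*(sqrt(2*r2/(r1+r2)) - 1) = 1565.8492 m/s
dv2 = sqrt(mu/r2)*(1 - sqrt(2*r1/(r1+r2))) = 1184.2894 m/s
total dv = |dv1| + |dv2| = 1565.8492 + 1184.2894 = 2750.1387 m/s = 2.7501 km/s

2.7501 km/s


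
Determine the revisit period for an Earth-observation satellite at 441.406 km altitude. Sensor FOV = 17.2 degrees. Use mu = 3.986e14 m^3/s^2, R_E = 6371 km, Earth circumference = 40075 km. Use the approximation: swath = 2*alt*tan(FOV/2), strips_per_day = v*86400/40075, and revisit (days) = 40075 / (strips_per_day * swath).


swath = 2*441.406*tan(0.1500983) = 133.5128 km
v = sqrt(mu/r) = 7649.2417 m/s = 7.6492 km/s
strips/day = v*86400/40075 = 7.6492*86400/40075 = 16.4914
coverage/day = strips * swath = 16.4914 * 133.5128 = 2201.8178 km
revisit = 40075 / 2201.8178 = 18.2009 days

18.2009 days


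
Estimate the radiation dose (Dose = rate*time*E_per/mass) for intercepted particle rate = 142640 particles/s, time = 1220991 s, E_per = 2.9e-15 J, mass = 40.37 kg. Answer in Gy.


Total energy deposited = rate * time * E_per
  = 142640 * 1220991 * 2.9e-15 = 5.0507025e-04 J
Dose = E_total / mass = 5.0507025e-04 / 40.37
Dose = 1.2511029e-05 Gy

1.2511e-05 Gy


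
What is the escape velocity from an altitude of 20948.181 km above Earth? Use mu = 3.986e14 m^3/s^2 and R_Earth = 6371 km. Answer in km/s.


r = 6371.0 + 20948.181 = 27319.1810 km = 2.7319181e+07 m
v_esc = sqrt(2*mu/r) = sqrt(2*3.986e14 / 2.7319181e+07)
v_esc = 5401.9406 m/s = 5.4019 km/s

5.4019 km/s


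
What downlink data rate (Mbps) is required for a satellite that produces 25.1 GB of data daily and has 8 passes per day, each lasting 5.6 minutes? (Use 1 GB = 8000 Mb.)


total contact time = 8 * 5.6 * 60 = 2688.0000 s
data = 25.1 GB = 200800.0000 Mb
rate = 200800.0000 / 2688.0000 = 74.7024 Mbps

74.7024 Mbps


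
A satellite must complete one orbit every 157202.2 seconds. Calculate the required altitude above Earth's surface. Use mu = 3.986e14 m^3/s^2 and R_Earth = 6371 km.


T = 157202.2 s
r = (mu*T^2/(4*pi^2))^(1/3) = (3.986e14 * 157202.2^2 / (4*pi^2))^(1/3)
r = 6.2955199e+07 m = 62955.1987 km
alt = r - R_E = 62955.1987 - 6371 = 56584.1987 km

56584.1987 km


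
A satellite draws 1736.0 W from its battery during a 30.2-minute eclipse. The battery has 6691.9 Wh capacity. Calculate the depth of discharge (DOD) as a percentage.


E_used = P * t / 60 = 1736.0 * 30.2 / 60 = 873.7867 Wh
DOD = E_used / E_total * 100 = 873.7867 / 6691.9 * 100
DOD = 13.0574 %

13.0574 %


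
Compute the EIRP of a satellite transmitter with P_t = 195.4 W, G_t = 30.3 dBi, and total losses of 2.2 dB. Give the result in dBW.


Pt = 195.4 W = 22.9092 dBW
EIRP = Pt_dBW + Gt - losses = 22.9092 + 30.3 - 2.2 = 51.0092 dBW

51.0092 dBW


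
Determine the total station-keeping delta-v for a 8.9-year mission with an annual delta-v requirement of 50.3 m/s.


dV = rate * years = 50.3 * 8.9
dV = 447.6700 m/s

447.6700 m/s


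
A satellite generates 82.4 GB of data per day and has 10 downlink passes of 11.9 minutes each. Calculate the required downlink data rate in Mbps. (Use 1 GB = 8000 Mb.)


total contact time = 10 * 11.9 * 60 = 7140.0000 s
data = 82.4 GB = 659200.0000 Mb
rate = 659200.0000 / 7140.0000 = 92.3249 Mbps

92.3249 Mbps


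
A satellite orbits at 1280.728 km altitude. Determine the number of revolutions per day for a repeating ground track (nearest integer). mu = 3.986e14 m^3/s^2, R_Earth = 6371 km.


r = 7.651728e+06 m
T = 2*pi*sqrt(r^3/mu) = 6661.1698 s = 111.0195 min
revs/day = 1440 / 111.0195 = 12.9707
Rounded: 13 revolutions per day

13 revolutions per day


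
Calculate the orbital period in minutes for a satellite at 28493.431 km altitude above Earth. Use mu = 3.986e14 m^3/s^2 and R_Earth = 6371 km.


r = 34864.4310 km = 3.4864431e+07 m
T = 2*pi*sqrt(r^3/mu) = 2*pi*sqrt(4.2378711e+22 / 3.986e14)
T = 64786.5858 s = 1079.7764 min

1079.7764 minutes


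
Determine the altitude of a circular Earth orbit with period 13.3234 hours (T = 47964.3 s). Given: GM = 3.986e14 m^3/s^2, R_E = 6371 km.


T = 47964.3 s
r = (mu*T^2/(4*pi^2))^(1/3) = (3.986e14 * 47964.3^2 / (4*pi^2))^(1/3)
r = 2.8532375e+07 m = 28532.3752 km
alt = r - R_E = 28532.3752 - 6371 = 22161.3752 km

22161.3752 km


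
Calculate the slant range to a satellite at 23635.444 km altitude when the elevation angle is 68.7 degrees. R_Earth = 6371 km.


h = 23635.444 km, el = 68.7 deg
d = -R_E*sin(el) + sqrt((R_E*sin(el))^2 + 2*R_E*h + h^2)
d = -6371.0000*sin(1.1990) + sqrt((6371.0000*0.9316912)^2 + 2*6371.0000*23635.444 + 23635.444^2)
d = 23981.2609 km

23981.2609 km


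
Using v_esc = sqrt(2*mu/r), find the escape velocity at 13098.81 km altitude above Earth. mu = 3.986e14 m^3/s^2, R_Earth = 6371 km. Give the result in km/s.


r = 6371.0 + 13098.81 = 19469.8100 km = 1.946981e+07 m
v_esc = sqrt(2*mu/r) = sqrt(2*3.986e14 / 1.946981e+07)
v_esc = 6398.8627 m/s = 6.3989 km/s

6.3989 km/s


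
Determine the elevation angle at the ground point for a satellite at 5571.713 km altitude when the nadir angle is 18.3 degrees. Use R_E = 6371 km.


r = R_E + alt = 11942.7130 km
Law of sines in the satellite / Earth-center / ground-point triangle:
  sin(nadir)/R_E = sin(90 + el)/r  =>  cos(el) = (r/R_E)*sin(nadir)
cos(el) = (11942.7130 / 6371.0000) * sin(18.3 deg) = 0.5885923
el = arccos(0.5885923) = 53.9428 deg
(Earth-central angle = 90 - nadir - el = 17.7572 deg)

53.9428 degrees


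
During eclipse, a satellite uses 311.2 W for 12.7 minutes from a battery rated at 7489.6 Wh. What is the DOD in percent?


E_used = P * t / 60 = 311.2 * 12.7 / 60 = 65.8707 Wh
DOD = E_used / E_total * 100 = 65.8707 / 7489.6 * 100
DOD = 0.8794951 %

0.8795 %


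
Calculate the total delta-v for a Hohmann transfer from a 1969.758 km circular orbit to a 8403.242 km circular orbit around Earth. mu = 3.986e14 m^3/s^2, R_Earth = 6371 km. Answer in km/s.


r1 = 8340.7580 km = 8.340758e+06 m
r2 = 14774.2420 km = 1.4774242e+07 m
dv1 = sqrt(mu/r1)*(sqrt(2*r2/(r1+r2)) - 1) = 903.0465 m/s
dv2 = sqrt(mu/r2)*(1 - sqrt(2*r1/(r1+r2))) = 781.6469 m/s
total dv = |dv1| + |dv2| = 903.0465 + 781.6469 = 1684.6934 m/s = 1.6847 km/s

1.6847 km/s


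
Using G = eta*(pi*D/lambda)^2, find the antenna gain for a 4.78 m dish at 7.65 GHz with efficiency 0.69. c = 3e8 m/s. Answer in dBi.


lambda = c/f = 3e8 / 7.65e+09 = 0.03921569 m
G = eta*(pi*D/lambda)^2 = 0.69*(pi*4.78/0.03921569)^2
G = 101177.7437 (linear)
G = 10*log10(101177.7437) = 50.0508 dBi

50.0508 dBi


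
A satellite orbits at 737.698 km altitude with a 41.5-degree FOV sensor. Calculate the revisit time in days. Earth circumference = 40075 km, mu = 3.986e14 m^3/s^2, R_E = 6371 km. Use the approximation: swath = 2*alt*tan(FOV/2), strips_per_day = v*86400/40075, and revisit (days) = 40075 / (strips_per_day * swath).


swath = 2*737.698*tan(0.3621558) = 558.9775 km
v = sqrt(mu/r) = 7488.1341 m/s = 7.4881 km/s
strips/day = v*86400/40075 = 7.4881*86400/40075 = 16.1441
coverage/day = strips * swath = 16.1441 * 558.9775 = 9024.1891 km
revisit = 40075 / 9024.1891 = 4.4408 days

4.4408 days


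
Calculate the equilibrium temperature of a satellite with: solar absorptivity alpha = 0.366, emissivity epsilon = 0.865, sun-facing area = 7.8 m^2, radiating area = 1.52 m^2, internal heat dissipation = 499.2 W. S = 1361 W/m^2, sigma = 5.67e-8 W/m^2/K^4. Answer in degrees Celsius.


Numerator = alpha*S*A_sun + Q_int = 0.366*1361*7.8 + 499.2 = 4384.5828 W
Denominator = eps*sigma*A_rad = 0.865*5.67e-8*1.52 = 7.454916e-08 W/K^4
T^4 = 5.8814651e+10 K^4
T = 492.4605 K = 219.3105 C

219.3105 degrees Celsius


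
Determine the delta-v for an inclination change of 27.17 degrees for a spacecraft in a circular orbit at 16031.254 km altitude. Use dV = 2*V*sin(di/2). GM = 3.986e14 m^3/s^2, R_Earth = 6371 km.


r = 22402.2540 km = 2.2402254e+07 m
V = sqrt(mu/r) = 4218.1575 m/s
di = 27.17 deg = 0.474206 rad
dV = 2*V*sin(di/2) = 2*4218.1575*sin(0.237103)
dV = 1981.5862 m/s = 1.9816 km/s

1.9816 km/s


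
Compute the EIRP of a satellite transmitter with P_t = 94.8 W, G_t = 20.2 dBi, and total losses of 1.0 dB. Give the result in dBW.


Pt = 94.8 W = 19.7681 dBW
EIRP = Pt_dBW + Gt - losses = 19.7681 + 20.2 - 1.0 = 38.9681 dBW

38.9681 dBW


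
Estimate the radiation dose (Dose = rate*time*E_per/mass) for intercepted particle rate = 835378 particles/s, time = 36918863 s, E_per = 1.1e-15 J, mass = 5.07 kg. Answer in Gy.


Total energy deposited = rate * time * E_per
  = 835378 * 36918863 * 1.1e-15 = 0.03392533 J
Dose = E_total / mass = 0.03392533 / 5.07
Dose = 0.006691386 Gy

0.0067 Gy


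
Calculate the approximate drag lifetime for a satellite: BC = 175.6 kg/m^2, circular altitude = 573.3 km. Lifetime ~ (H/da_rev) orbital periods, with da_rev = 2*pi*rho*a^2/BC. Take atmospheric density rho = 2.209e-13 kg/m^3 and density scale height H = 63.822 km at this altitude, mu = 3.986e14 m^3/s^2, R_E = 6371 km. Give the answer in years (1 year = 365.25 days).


a = R_E + alt = 6944.3000 km = 6.9443e+06 m
da_rev = 2*pi*rho*a^2/BC = 2*pi*2.209e-13*(6.9443e+06)^2/175.6 = 0.381160617 m per revolution
N = H/da_rev = 63822.0000 m / 0.381160617 m = 167441.2232 revolutions
P = 2*pi*sqrt(a^3/mu) = 5759.0909 s
lifetime = N*P = 167441.2232 * 5759.0909 = 9.6430922e+08 s = 11160.9864 days
years = 11160.9864 / 365.25 = 30.5571 years

30.5571 years


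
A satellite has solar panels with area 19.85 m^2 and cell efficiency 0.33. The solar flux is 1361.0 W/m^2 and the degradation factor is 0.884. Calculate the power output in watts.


P = area * eta * S * degradation
P = 19.85 * 0.33 * 1361.0 * 0.884
P = 7881.0638 W

7881.0638 W


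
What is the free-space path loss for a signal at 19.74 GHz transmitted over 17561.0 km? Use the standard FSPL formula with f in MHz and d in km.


f = 19.74 GHz = 19740.0000 MHz
d = 17561.0 km
FSPL = 32.44 + 20*log10(19740.0000) + 20*log10(17561.0)
FSPL = 32.44 + 85.9069 + 84.8910
FSPL = 203.2379 dB

203.2379 dB


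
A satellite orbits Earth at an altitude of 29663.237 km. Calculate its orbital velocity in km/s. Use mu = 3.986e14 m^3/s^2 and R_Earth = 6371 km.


r = R_E + alt = 6371.0 + 29663.237 = 36034.2370 km = 3.6034237e+07 m
v = sqrt(mu/r) = sqrt(3.986e14 / 3.6034237e+07) = 3325.9137 m/s = 3.3259 km/s

3.3259 km/s


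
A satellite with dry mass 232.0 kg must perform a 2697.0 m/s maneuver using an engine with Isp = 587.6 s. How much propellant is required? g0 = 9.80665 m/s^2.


ve = Isp * g0 = 587.6 * 9.80665 = 5762.387540 m/s
mass ratio = exp(dv/ve) = exp(2697.0/5762.387540) = 1.59685355
m_prop = m_dry * (mr - 1) = 232.0 * (1.59685355 - 1)
m_prop = 138.4700 kg

138.4700 kg


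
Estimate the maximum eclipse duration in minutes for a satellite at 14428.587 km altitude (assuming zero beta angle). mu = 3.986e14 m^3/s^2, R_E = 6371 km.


r = 20799.5870 km
T = 497.5561 min
Eclipse fraction = arcsin(R_E/r)/pi = arcsin(6371.0000/20799.5870)/pi
= arcsin(0.3063042)/pi = 0.09909246
Eclipse duration = 0.09909246 * 497.5561 = 49.3041 min

49.3041 minutes


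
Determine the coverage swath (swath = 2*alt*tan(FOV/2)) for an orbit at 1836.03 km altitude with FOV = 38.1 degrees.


FOV = 38.1 deg = 0.6649704 rad
swath = 2 * alt * tan(FOV/2) = 2 * 1836.03 * tan(0.3324852)
swath = 2 * 1836.03 * 0.345304
swath = 1267.9771 km

1267.9771 km


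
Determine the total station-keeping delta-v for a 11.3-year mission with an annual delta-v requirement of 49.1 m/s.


dV = rate * years = 49.1 * 11.3
dV = 554.8300 m/s

554.8300 m/s


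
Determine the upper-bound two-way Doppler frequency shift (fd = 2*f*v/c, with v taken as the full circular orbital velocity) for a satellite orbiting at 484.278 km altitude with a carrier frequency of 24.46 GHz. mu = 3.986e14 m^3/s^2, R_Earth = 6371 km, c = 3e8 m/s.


r = 6.855278e+06 m
v = sqrt(mu/r) = 7625.2855 m/s (worst-case radial velocity)
f = 24.46 GHz = 2.446e+10 Hz
fd = 2*f*v/c = 2*2.446e+10*7625.2855/3.0e+08
fd = 1.2434299e+06 Hz

1.2434e+06 Hz


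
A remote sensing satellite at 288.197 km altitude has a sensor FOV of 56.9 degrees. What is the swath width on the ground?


FOV = 56.9 deg = 0.9930923 rad
swath = 2 * alt * tan(FOV/2) = 2 * 288.197 * tan(0.4965462)
swath = 2 * 288.197 * 0.5418263
swath = 312.3054 km

312.3054 km


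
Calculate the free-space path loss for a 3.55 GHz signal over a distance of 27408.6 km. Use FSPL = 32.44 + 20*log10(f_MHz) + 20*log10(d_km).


f = 3.55 GHz = 3550.0000 MHz
d = 27408.6 km
FSPL = 32.44 + 20*log10(3550.0000) + 20*log10(27408.6)
FSPL = 32.44 + 71.0046 + 88.7577
FSPL = 192.2023 dB

192.2023 dB


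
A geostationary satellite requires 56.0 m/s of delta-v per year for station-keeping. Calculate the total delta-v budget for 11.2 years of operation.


dV = rate * years = 56.0 * 11.2
dV = 627.2000 m/s

627.2000 m/s


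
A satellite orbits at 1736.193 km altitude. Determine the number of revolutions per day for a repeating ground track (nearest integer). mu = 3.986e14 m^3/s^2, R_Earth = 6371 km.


r = 8.107193e+06 m
T = 2*pi*sqrt(r^3/mu) = 7264.6884 s = 121.0781 min
revs/day = 1440 / 121.0781 = 11.8931
Rounded: 12 revolutions per day

12 revolutions per day


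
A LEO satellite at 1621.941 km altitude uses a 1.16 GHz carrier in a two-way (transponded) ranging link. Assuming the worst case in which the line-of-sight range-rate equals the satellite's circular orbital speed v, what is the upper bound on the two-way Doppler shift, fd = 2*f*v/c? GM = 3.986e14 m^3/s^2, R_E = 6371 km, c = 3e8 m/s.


r = 7.992941e+06 m
v = sqrt(mu/r) = 7061.7989 m/s (worst-case radial velocity)
f = 1.16 GHz = 1.16e+09 Hz
fd = 2*f*v/c = 2*1.16e+09*7061.7989/3.0e+08
fd = 54611.2445 Hz

54611.2445 Hz


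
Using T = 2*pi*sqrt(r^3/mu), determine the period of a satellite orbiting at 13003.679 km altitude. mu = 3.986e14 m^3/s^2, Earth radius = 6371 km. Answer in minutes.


r = 19374.6790 km = 1.9374679e+07 m
T = 2*pi*sqrt(r^3/mu) = 2*pi*sqrt(7.2728319e+21 / 3.986e14)
T = 26838.7939 s = 447.3132 min

447.3132 minutes


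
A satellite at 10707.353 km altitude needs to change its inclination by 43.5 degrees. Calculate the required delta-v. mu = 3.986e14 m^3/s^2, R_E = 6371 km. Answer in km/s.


r = 17078.3530 km = 1.7078353e+07 m
V = sqrt(mu/r) = 4831.0959 m/s
di = 43.5 deg = 0.7592182 rad
dV = 2*V*sin(di/2) = 2*4831.0959*sin(0.3796091)
dV = 3580.3970 m/s = 3.5804 km/s

3.5804 km/s


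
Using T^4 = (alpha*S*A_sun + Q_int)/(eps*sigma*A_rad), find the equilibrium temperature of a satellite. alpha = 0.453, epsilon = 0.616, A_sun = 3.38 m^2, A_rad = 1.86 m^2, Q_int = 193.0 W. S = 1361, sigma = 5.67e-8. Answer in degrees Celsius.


Numerator = alpha*S*A_sun + Q_int = 0.453*1361*3.38 + 193.0 = 2276.8815 W
Denominator = eps*sigma*A_rad = 0.616*5.67e-8*1.86 = 6.4964592e-08 W/K^4
T^4 = 3.5048039e+10 K^4
T = 432.6791 K = 159.5291 C

159.5291 degrees Celsius


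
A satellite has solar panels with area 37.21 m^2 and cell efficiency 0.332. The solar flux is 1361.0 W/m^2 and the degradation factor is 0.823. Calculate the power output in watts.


P = area * eta * S * degradation
P = 37.21 * 0.332 * 1361.0 * 0.823
P = 13837.4388 W

13837.4388 W


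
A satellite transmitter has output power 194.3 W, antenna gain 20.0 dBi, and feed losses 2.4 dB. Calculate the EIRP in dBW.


Pt = 194.3 W = 22.8847 dBW
EIRP = Pt_dBW + Gt - losses = 22.8847 + 20.0 - 2.4 = 40.4847 dBW

40.4847 dBW


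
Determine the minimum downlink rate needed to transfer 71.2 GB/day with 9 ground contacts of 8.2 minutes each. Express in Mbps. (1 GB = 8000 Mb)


total contact time = 9 * 8.2 * 60 = 4428.0000 s
data = 71.2 GB = 569600.0000 Mb
rate = 569600.0000 / 4428.0000 = 128.6360 Mbps

128.6360 Mbps


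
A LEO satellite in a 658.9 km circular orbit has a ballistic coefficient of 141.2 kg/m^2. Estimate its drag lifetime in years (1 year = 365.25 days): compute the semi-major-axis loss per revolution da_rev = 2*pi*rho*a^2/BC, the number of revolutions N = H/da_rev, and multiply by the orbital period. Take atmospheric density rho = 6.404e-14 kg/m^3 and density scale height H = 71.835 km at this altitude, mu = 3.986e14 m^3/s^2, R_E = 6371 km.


a = R_E + alt = 7029.9000 km = 7.0299e+06 m
da_rev = 2*pi*rho*a^2/BC = 2*pi*6.404e-14*(7.0299e+06)^2/141.2 = 0.140829874 m per revolution
N = H/da_rev = 71835.0000 m / 0.140829874 m = 510083.5368 revolutions
P = 2*pi*sqrt(a^3/mu) = 5865.9039 s
lifetime = N*P = 510083.5368 * 5865.9039 = 2.992101e+09 s = 34630.7986 days
years = 34630.7986 / 365.25 = 94.8140 years

94.8140 years


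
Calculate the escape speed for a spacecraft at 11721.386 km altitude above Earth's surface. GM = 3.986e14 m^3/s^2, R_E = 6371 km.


r = 6371.0 + 11721.386 = 18092.3860 km = 1.8092386e+07 m
v_esc = sqrt(2*mu/r) = sqrt(2*3.986e14 / 1.8092386e+07)
v_esc = 6637.9767 m/s = 6.6380 km/s

6.6380 km/s


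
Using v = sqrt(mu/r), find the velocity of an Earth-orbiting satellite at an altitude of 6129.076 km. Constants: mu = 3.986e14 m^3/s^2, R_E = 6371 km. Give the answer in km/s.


r = R_E + alt = 6371.0 + 6129.076 = 12500.0760 km = 1.2500076e+07 m
v = sqrt(mu/r) = sqrt(3.986e14 / 1.2500076e+07) = 5646.9289 m/s = 5.6469 km/s

5.6469 km/s


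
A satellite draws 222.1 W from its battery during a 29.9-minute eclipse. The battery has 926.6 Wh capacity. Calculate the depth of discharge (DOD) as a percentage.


E_used = P * t / 60 = 222.1 * 29.9 / 60 = 110.6798 Wh
DOD = E_used / E_total * 100 = 110.6798 / 926.6 * 100
DOD = 11.9447 %

11.9447 %


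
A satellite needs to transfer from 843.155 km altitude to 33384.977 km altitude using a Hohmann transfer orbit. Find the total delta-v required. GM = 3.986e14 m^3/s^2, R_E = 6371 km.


r1 = 7214.1550 km = 7.214155e+06 m
r2 = 39755.9770 km = 3.9755977e+07 m
dv1 = sqrt(mu/r1)*(sqrt(2*r2/(r1+r2)) - 1) = 2238.0178 m/s
dv2 = sqrt(mu/r2)*(1 - sqrt(2*r1/(r1+r2))) = 1411.4640 m/s
total dv = |dv1| + |dv2| = 2238.0178 + 1411.4640 = 3649.4818 m/s = 3.6495 km/s

3.6495 km/s


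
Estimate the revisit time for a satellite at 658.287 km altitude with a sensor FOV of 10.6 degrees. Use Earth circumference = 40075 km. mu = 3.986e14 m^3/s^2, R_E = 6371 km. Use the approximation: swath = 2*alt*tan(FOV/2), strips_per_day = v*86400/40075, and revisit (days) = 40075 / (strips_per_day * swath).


swath = 2*658.287*tan(0.09250245) = 122.1349 km
v = sqrt(mu/r) = 7530.3127 m/s = 7.5303 km/s
strips/day = v*86400/40075 = 7.5303*86400/40075 = 16.2350
coverage/day = strips * swath = 16.2350 * 122.1349 = 1982.8640 km
revisit = 40075 / 1982.8640 = 20.2107 days

20.2107 days


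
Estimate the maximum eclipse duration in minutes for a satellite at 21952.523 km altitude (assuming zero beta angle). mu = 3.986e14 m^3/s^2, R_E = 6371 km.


r = 28323.5230 km
T = 790.6438 min
Eclipse fraction = arcsin(R_E/r)/pi = arcsin(6371.0000/28323.5230)/pi
= arcsin(0.2249367)/pi = 0.07221754
Eclipse duration = 0.07221754 * 790.6438 = 57.0983 min

57.0983 minutes


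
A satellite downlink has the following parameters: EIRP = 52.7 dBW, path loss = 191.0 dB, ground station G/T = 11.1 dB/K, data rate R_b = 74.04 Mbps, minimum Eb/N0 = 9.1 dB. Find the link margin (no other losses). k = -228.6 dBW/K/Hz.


C/N0 = EIRP - FSPL + G/T - k = 52.7 - 191.0 + 11.1 - (-228.6)
C/N0 = 101.4000 dB-Hz
R_b = 74.04 Mbps = 7.404e+07 bps -> 10*log10(R_b) = 78.6947 dB-Hz
Eb/N0 = C/N0 - 10*log10(R_b) = 101.4000 - 78.6947 = 22.7053 dB
Margin = Eb/N0 - Eb/N0_req = 22.7053 - 9.1 = 13.6053 dB (link closes)

13.6053 dB


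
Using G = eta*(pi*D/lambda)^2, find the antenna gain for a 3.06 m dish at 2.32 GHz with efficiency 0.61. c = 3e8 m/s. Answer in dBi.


lambda = c/f = 3e8 / 2.32e+09 = 0.1293103 m
G = eta*(pi*D/lambda)^2 = 0.61*(pi*3.06/0.1293103)^2
G = 3371.3659 (linear)
G = 10*log10(3371.3659) = 35.2781 dBi

35.2781 dBi
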